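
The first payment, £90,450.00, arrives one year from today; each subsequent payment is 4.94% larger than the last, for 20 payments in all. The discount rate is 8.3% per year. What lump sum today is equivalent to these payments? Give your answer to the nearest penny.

Periodic rate r = 0.083 per year.
Growing ordinary annuity: PV = PMT₁ × [1 − ((1+g)/(1+r))^n] / (r − g) = 90,450 × [1 − ((1+0.0494)/(1+r))^20] / (r − 0.0494) = £1,258,716.24.

£1,258,716.24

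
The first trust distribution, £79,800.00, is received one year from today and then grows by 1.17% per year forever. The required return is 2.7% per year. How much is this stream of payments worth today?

Periodic rate r = 0.027 per year.
Growing perpetuity (Gordon): PV = PMT₁ / (r − g) = 79,800 / (r − 0.0117) = £5,215,686.27.

£5,215,686.27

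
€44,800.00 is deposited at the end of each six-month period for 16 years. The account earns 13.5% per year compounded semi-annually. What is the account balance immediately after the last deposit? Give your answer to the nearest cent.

€4,703,480.73

This is an ordinary annuity: 32 deposits of €44,800.00 at the end of each six-month period.
Periodic rate r = 0.135/2 per half-year; n is counted in half-years.
FV = PMT × [((1+r)^n − 1)/r] = 44,800 × [(1+r)^32 − 1] / r = €4,703,480.73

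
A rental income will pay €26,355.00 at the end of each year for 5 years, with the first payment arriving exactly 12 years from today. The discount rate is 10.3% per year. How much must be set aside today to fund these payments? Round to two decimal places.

Ordinary annuity of 5 payments, first payment at period 12.
Periodic rate r = 0.103 per year.
The ordinary-annuity PV formula values the stream one period before the first payment (period 11); discount that back 11 periods:
PV₀ = 26,355 × [1 − (1+r)^−5] / r × (1+r)^−11 = €33,724.15

€33,724.15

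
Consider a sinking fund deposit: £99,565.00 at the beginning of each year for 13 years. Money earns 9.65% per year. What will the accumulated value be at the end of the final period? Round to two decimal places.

This is an annuity due: 13 deposits of £99,565.00 at the beginning of each year.
Periodic rate r = 0.0965 per year.
FV = PMT × [((1+r)^n − 1)/r] × (1+r) = 99,565 × [(1+r)^13 − 1] / r × (1+r) = £2,615,816.53

£2,615,816.53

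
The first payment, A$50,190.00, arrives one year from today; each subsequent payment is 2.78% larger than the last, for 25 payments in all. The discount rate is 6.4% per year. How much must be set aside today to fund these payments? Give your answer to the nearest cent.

A$802,907.12

Periodic rate r = 0.064 per year.
Growing ordinary annuity: PV = PMT₁ × [1 − ((1+g)/(1+r))^n] / (r − g) = 50,190 × [1 − ((1+0.0278)/(1+r))^25] / (r − 0.0278) = A$802,907.12.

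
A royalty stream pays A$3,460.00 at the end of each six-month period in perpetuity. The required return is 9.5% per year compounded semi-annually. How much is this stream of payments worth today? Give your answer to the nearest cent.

A$72,842.11

Periodic rate r = 0.095/2 per half-year.
Level perpetuity: PV = PMT / r = 3,460 / (0.095/2) = A$72,842.11.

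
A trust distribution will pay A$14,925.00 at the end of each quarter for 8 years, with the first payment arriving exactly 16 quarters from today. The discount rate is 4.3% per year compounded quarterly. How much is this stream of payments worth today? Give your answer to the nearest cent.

Ordinary annuity of 32 payments, first payment at period 16.
Periodic rate r = 0.043/4 per quarter; n is counted in quarters.
The ordinary-annuity PV formula values the stream one period before the first payment (period 15); discount that back 15 periods:
PV₀ = 14,925 × [1 − (1+r)^−32] / r × (1+r)^−15 = A$342,689.37

A$342,689.37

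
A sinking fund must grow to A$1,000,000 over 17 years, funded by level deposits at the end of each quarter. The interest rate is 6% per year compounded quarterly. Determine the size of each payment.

Level ordinary annuity; solve FV = PMT × [((1+r)^n − 1)/r] for PMT.
Periodic rate r = 0.06/4 per quarter; n is counted in quarters.
With n = 68: PMT = 1,000,000 / ([((1+r)^n − 1)/r]) = A$8,560.33

A$8,560.33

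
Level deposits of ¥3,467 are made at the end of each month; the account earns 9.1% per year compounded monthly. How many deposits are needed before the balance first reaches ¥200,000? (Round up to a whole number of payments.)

Periodic rate r = 0.091/12 per month; n is counted in months.
Ordinary annuity FV: 200,000 = 3,467 × [((1+r)^n − 1)/r].
(1+r)^n = 1 + 200,000 × r / 3,467, so n = ln(1 + 200,000·r/3,467) / ln(1+r) = 48.03.
Round up to a whole number of payments: n = 49.

49 payments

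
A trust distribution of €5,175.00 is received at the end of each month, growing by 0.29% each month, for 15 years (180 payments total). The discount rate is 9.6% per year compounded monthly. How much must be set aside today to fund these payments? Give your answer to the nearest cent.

€607,496.26

Periodic rate r = 0.096/12 per month; n is counted in months.
Growing ordinary annuity: PV = PMT₁ × [1 − ((1+g)/(1+r))^n] / (r − g) = 5,175 × [1 − ((1+0.0029)/(1+r))^180] / (r − 0.0029) = €607,496.26.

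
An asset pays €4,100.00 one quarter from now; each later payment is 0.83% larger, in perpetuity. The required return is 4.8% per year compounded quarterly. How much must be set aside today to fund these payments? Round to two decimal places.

€1,108,108.11

Periodic rate r = 0.048/4 per quarter.
Growing perpetuity (Gordon): PV = PMT₁ / (r − g) = 4,100 / (r − 0.0083) = €1,108,108.11.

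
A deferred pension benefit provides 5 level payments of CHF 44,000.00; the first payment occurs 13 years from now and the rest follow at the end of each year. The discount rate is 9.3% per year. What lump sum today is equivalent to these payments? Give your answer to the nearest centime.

Ordinary annuity of 5 payments, first payment at period 13.
Periodic rate r = 0.093 per year.
The ordinary-annuity PV formula values the stream one period before the first payment (period 12); discount that back 12 periods:
PV₀ = 44,000 × [1 − (1+r)^−5] / r × (1+r)^−12 = CHF 58,418.28

CHF 58,418.28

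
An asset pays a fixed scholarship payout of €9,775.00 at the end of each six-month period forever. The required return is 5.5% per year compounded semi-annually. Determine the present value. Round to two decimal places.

€355,454.55

Periodic rate r = 0.055/2 per half-year.
Level perpetuity: PV = PMT / r = 9,775 / (0.055/2) = €355,454.55.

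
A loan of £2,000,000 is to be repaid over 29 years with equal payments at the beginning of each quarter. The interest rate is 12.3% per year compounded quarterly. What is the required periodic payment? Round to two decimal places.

£61,497.91

Level annuity due; solve PV = PMT × [(1 − (1+r)^−n)/r] × (1+r) for PMT.
Periodic rate r = 0.123/4 per quarter; n is counted in quarters.
With n = 116: PMT = 2,000,000 / ([(1 − (1+r)^−n)/r] × (1+r)) = £61,497.91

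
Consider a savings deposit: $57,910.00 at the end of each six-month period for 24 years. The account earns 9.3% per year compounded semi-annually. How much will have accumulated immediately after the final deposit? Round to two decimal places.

This is an ordinary annuity: 48 deposits of $57,910.00 at the end of each six-month period.
Periodic rate r = 0.093/2 per half-year; n is counted in half-years.
FV = PMT × [((1+r)^n − 1)/r] = 57,910 × [(1+r)^48 − 1] / r = $9,789,914.41

$9,789,914.41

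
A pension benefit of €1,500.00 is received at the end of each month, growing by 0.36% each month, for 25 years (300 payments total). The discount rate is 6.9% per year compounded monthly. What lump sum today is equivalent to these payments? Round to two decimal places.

€330,530.60

Periodic rate r = 0.069/12 per month; n is counted in months.
Growing ordinary annuity: PV = PMT₁ × [1 − ((1+g)/(1+r))^n] / (r − g) = 1,500 × [1 − ((1+0.0036)/(1+r))^300] / (r − 0.0036) = €330,530.60.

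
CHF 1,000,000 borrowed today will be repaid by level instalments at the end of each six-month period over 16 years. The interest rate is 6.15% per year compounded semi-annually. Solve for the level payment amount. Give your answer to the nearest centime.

Level ordinary annuity; solve PV = PMT × [(1 − (1+r)^−n)/r] for PMT.
Periodic rate r = 0.0615/2 per half-year; n is counted in half-years.
With n = 32: PMT = 1,000,000 / ([(1 − (1+r)^−n)/r]) = CHF 49,548.52

CHF 49,548.52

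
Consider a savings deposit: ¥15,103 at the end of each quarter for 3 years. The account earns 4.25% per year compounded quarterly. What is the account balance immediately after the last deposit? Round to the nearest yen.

This is an ordinary annuity: 12 deposits of ¥15,103 at the end of each quarter.
Periodic rate r = 0.0425/4 per quarter; n is counted in quarters.
FV = PMT × [((1+r)^n − 1)/r] = 15,103 × [(1+r)^12 − 1] / r = ¥192,211

¥192,211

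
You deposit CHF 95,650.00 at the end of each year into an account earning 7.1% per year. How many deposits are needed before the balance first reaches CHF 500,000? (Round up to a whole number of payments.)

Periodic rate r = 0.071 per year.
Ordinary annuity FV: 500,000 = 95,650 × [((1+r)^n − 1)/r].
(1+r)^n = 1 + 500,000 × r / 95,650, so n = ln(1 + 500,000·r/95,650) / ln(1+r) = 4.60.
Round up to a whole number of payments: n = 5.

5 payments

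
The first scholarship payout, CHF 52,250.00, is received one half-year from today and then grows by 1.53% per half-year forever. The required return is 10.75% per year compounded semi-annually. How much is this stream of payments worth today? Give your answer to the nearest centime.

CHF 1,358,907.67

Periodic rate r = 0.1075/2 per half-year.
Growing perpetuity (Gordon): PV = PMT₁ / (r − g) = 52,250 / (r − 0.0153) = CHF 1,358,907.67.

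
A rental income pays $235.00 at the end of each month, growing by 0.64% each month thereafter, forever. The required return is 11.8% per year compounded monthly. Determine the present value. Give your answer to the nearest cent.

Periodic rate r = 0.118/12 per month.
Growing perpetuity (Gordon): PV = PMT₁ / (r − g) = 235 / (r − 0.0064) = $68,446.60.

$68,446.60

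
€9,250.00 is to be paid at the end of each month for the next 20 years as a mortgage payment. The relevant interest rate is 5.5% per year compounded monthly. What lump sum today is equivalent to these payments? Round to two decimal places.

This is an ordinary annuity: 240 payments of €9,250.00 at the end of each month.
Periodic rate r = 0.055/12 per month; n is counted in months.
PV = PMT × [(1 − (1+r)^−n)/r] = 9,250 × [1 − (1+r)^−240] / r = €1,344,697.00

€1,344,697.00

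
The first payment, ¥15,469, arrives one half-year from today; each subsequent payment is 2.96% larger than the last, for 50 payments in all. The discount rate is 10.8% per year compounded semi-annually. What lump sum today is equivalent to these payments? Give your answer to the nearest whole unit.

¥437,427

Periodic rate r = 0.108/2 per half-year; n is counted in half-years.
Growing ordinary annuity: PV = PMT₁ × [1 − ((1+g)/(1+r))^n] / (r − g) = 15,469 × [1 − ((1+0.0296)/(1+r))^50] / (r − 0.0296) = ¥437,427.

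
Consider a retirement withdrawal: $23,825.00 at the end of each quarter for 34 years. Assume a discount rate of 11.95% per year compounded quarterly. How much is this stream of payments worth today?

This is an ordinary annuity: 136 payments of $23,825.00 at the end of each quarter.
Periodic rate r = 0.1195/4 per quarter; n is counted in quarters.
PV = PMT × [(1 − (1+r)^−n)/r] = 23,825 × [1 − (1+r)^−136] / r = $782,933.92

$782,933.92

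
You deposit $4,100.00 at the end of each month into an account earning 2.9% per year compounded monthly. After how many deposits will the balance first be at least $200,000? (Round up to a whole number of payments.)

47 payments

Periodic rate r = 0.029/12 per month; n is counted in months.
Ordinary annuity FV: 200,000 = 4,100 × [((1+r)^n − 1)/r].
(1+r)^n = 1 + 200,000 × r / 4,100, so n = ln(1 + 200,000·r/4,100) / ln(1+r) = 46.17.
Round up to a whole number of payments: n = 47.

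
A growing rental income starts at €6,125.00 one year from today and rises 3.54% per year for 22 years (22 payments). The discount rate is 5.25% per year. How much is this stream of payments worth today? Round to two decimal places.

Periodic rate r = 0.0525 per year.
Growing ordinary annuity: PV = PMT₁ × [1 − ((1+g)/(1+r))^n] / (r − g) = 6,125 × [1 − ((1+0.0354)/(1+r))^22] / (r − 0.0354) = €108,380.93.

€108,380.93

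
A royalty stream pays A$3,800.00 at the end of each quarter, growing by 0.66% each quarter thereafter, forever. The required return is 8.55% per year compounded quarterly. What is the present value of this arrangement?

A$257,191.20

Periodic rate r = 0.0855/4 per quarter.
Growing perpetuity (Gordon): PV = PMT₁ / (r − g) = 3,800 / (r − 0.0066) = A$257,191.20.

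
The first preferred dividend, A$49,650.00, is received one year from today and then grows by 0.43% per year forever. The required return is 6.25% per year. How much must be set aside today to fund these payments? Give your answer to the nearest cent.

A$853,092.78

Periodic rate r = 0.0625 per year.
Growing perpetuity (Gordon): PV = PMT₁ / (r − g) = 49,650 / (r − 0.0043) = A$853,092.78.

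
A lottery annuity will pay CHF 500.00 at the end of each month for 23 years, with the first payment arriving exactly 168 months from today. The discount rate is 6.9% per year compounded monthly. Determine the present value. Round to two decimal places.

CHF 26,520.12

Ordinary annuity of 276 payments, first payment at period 168.
Periodic rate r = 0.069/12 per month; n is counted in months.
The ordinary-annuity PV formula values the stream one period before the first payment (period 167); discount that back 167 periods:
PV₀ = 500 × [1 − (1+r)^−276] / r × (1+r)^−167 = CHF 26,520.12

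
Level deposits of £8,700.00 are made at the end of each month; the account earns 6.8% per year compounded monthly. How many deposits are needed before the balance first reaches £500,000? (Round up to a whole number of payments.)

Periodic rate r = 0.068/12 per month; n is counted in months.
Ordinary annuity FV: 500,000 = 8,700 × [((1+r)^n − 1)/r].
(1+r)^n = 1 + 500,000 × r / 8,700, so n = ln(1 + 500,000·r/8,700) / ln(1+r) = 49.89.
Round up to a whole number of payments: n = 50.

50 payments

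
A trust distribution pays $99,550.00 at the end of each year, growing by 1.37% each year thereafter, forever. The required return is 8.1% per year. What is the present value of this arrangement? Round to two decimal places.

$1,479,197.62

Periodic rate r = 0.081 per year.
Growing perpetuity (Gordon): PV = PMT₁ / (r − g) = 99,550 / (r − 0.0137) = $1,479,197.62.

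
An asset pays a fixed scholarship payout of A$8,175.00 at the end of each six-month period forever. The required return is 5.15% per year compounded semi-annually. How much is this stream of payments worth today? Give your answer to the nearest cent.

A$317,475.73

Periodic rate r = 0.0515/2 per half-year.
Level perpetuity: PV = PMT / r = 8,175 / (0.0515/2) = A$317,475.73.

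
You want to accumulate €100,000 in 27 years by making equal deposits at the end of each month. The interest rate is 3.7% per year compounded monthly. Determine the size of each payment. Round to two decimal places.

Level ordinary annuity; solve FV = PMT × [((1+r)^n − 1)/r] for PMT.
Periodic rate r = 0.037/12 per month; n is counted in months.
With n = 324: PMT = 100,000 / ([((1+r)^n − 1)/r]) = €180.16

€180.16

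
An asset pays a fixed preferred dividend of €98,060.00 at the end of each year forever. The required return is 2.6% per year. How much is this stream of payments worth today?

€3,771,538.46

Periodic rate r = 0.026 per year.
Level perpetuity: PV = PMT / r = 98,060 / (0.026) = €3,771,538.46.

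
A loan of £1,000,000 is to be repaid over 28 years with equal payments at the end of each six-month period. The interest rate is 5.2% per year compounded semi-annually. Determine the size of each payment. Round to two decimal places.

Level ordinary annuity; solve PV = PMT × [(1 − (1+r)^−n)/r] for PMT.
Periodic rate r = 0.052/2 per half-year; n is counted in half-years.
With n = 56: PMT = 1,000,000 / ([(1 − (1+r)^−n)/r]) = £34,100.42

£34,100.42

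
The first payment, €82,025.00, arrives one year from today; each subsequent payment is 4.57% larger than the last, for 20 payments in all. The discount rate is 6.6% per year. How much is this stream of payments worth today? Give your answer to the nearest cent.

Periodic rate r = 0.066 per year.
Growing ordinary annuity: PV = PMT₁ × [1 − ((1+g)/(1+r))^n] / (r − g) = 82,025 × [1 − ((1+0.0457)/(1+r))^20] / (r − 0.0457) = €1,289,908.47.

€1,289,908.47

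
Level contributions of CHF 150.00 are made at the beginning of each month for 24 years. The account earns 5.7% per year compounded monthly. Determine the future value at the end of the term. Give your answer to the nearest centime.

CHF 92,483.16

This is an annuity due: 288 deposits of CHF 150.00 at the beginning of each month.
Periodic rate r = 0.057/12 per month; n is counted in months.
FV = PMT × [((1+r)^n − 1)/r] × (1+r) = 150 × [(1+r)^288 − 1] / r × (1+r) = CHF 92,483.16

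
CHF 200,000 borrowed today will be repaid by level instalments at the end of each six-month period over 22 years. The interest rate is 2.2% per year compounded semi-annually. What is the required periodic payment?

CHF 5,758.32

Level ordinary annuity; solve PV = PMT × [(1 − (1+r)^−n)/r] for PMT.
Periodic rate r = 0.022/2 per half-year; n is counted in half-years.
With n = 44: PMT = 200,000 / ([(1 − (1+r)^−n)/r]) = CHF 5,758.32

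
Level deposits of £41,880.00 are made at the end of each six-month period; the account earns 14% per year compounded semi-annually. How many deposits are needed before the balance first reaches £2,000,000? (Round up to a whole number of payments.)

Periodic rate r = 0.14/2 per half-year; n is counted in half-years.
Ordinary annuity FV: 2,000,000 = 41,880 × [((1+r)^n − 1)/r].
(1+r)^n = 1 + 2,000,000 × r / 41,880, so n = ln(1 + 2,000,000·r/41,880) / ln(1+r) = 21.71.
Round up to a whole number of payments: n = 22.

22 payments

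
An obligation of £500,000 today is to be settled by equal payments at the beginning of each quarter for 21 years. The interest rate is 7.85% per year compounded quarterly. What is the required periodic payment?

Level annuity due; solve PV = PMT × [(1 − (1+r)^−n)/r] × (1+r) for PMT.
Periodic rate r = 0.0785/4 per quarter; n is counted in quarters.
With n = 84: PMT = 500,000 / ([(1 − (1+r)^−n)/r] × (1+r)) = £11,961.28

£11,961.28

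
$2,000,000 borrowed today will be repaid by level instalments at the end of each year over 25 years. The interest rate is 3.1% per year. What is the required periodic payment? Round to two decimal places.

Level ordinary annuity; solve PV = PMT × [(1 − (1+r)^−n)/r] for PMT.
Periodic rate r = 0.031 per year.
With n = 25: PMT = 2,000,000 / ([(1 − (1+r)^−n)/r]) = $116,139.29

$116,139.29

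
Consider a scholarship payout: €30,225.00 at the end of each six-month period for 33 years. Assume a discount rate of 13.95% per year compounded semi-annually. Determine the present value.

This is an ordinary annuity: 66 payments of €30,225.00 at the end of each six-month period.
Periodic rate r = 0.1395/2 per half-year; n is counted in half-years.
PV = PMT × [(1 − (1+r)^−n)/r] = 30,225 × [1 − (1+r)^−66] / r = €428,272.87

€428,272.87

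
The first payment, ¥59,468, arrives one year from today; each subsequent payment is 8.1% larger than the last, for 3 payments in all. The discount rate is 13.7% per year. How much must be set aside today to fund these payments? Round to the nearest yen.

Periodic rate r = 0.137 per year.
Growing ordinary annuity: PV = PMT₁ × [1 − ((1+g)/(1+r))^n] / (r − g) = 59,468 × [1 − ((1+0.081)/(1+r))^3] / (r − 0.081) = ¥149,306.

¥149,306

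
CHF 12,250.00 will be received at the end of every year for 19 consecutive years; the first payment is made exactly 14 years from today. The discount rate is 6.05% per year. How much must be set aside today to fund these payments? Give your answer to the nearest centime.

Ordinary annuity of 19 payments, first payment at period 14.
Periodic rate r = 0.0605 per year.
The ordinary-annuity PV formula values the stream one period before the first payment (period 13); discount that back 13 periods:
PV₀ = 12,250 × [1 − (1+r)^−19] / r × (1+r)^−13 = CHF 63,444.27

CHF 63,444.27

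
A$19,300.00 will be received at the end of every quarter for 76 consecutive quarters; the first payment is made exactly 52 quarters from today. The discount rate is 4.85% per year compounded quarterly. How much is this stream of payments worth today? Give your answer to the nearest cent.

A$516,402.97

Ordinary annuity of 76 payments, first payment at period 52.
Periodic rate r = 0.0485/4 per quarter; n is counted in quarters.
The ordinary-annuity PV formula values the stream one period before the first payment (period 51); discount that back 51 periods:
PV₀ = 19,300 × [1 − (1+r)^−76] / r × (1+r)^−51 = A$516,402.97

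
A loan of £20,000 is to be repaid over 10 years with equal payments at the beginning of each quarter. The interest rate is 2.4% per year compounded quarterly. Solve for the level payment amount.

£560.53

Level annuity due; solve PV = PMT × [(1 − (1+r)^−n)/r] × (1+r) for PMT.
Periodic rate r = 0.024/4 per quarter; n is counted in quarters.
With n = 40: PMT = 20,000 / ([(1 − (1+r)^−n)/r] × (1+r)) = £560.53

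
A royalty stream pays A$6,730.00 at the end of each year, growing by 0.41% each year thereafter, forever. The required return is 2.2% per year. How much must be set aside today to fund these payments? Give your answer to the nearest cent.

A$375,977.65

Periodic rate r = 0.022 per year.
Growing perpetuity (Gordon): PV = PMT₁ / (r − g) = 6,730 / (r − 0.0041) = A$375,977.65.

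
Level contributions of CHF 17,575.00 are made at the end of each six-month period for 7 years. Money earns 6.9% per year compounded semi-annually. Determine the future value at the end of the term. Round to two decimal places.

This is an ordinary annuity: 14 deposits of CHF 17,575.00 at the end of each six-month period.
Periodic rate r = 0.069/2 per half-year; n is counted in half-years.
FV = PMT × [((1+r)^n − 1)/r] = 17,575 × [(1+r)^14 − 1] / r = CHF 309,616.04

CHF 309,616.04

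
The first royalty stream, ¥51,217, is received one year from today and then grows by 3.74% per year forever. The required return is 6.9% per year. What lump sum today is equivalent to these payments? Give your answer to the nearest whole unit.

¥1,620,791

Periodic rate r = 0.069 per year.
Growing perpetuity (Gordon): PV = PMT₁ / (r − g) = 51,217 / (r − 0.0374) = ¥1,620,791.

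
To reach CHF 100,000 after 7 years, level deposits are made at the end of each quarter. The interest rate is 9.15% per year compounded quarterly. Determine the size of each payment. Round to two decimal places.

Level ordinary annuity; solve FV = PMT × [((1+r)^n − 1)/r] for PMT.
Periodic rate r = 0.0915/4 per quarter; n is counted in quarters.
With n = 28: PMT = 100,000 / ([((1+r)^n − 1)/r]) = CHF 2,588.29

CHF 2,588.29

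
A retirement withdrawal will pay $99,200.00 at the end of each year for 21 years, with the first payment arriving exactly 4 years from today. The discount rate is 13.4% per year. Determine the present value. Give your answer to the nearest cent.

$471,455.13

Ordinary annuity of 21 payments, first payment at period 4.
Periodic rate r = 0.134 per year.
The ordinary-annuity PV formula values the stream one period before the first payment (period 3); discount that back 3 periods:
PV₀ = 99,200 × [1 − (1+r)^−21] / r × (1+r)^−3 = $471,455.13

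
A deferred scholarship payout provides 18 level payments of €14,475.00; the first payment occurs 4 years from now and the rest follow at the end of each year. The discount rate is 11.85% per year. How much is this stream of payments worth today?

€75,666.52

Ordinary annuity of 18 payments, first payment at period 4.
Periodic rate r = 0.1185 per year.
The ordinary-annuity PV formula values the stream one period before the first payment (period 3); discount that back 3 periods:
PV₀ = 14,475 × [1 − (1+r)^−18] / r × (1+r)^−3 = €75,666.52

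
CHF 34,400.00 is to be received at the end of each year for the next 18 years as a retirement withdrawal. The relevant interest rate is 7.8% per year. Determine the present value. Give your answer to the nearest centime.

CHF 326,915.00

This is an ordinary annuity: 18 payments of CHF 34,400.00 at the end of each year.
Periodic rate r = 0.078 per year.
PV = PMT × [(1 − (1+r)^−n)/r] = 34,400 × [1 − (1+r)^−18] / r = CHF 326,915.00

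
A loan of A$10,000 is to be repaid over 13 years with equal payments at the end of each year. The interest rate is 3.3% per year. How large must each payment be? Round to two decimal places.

A$958.43

Level ordinary annuity; solve PV = PMT × [(1 − (1+r)^−n)/r] for PMT.
Periodic rate r = 0.033 per year.
With n = 13: PMT = 10,000 / ([(1 − (1+r)^−n)/r]) = A$958.43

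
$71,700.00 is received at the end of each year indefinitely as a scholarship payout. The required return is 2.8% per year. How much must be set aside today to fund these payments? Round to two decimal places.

$2,560,714.29

Periodic rate r = 0.028 per year.
Level perpetuity: PV = PMT / r = 71,700 / (0.028) = $2,560,714.29.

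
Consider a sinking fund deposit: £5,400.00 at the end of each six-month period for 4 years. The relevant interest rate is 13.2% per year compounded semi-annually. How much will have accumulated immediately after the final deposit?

£54,611.06

This is an ordinary annuity: 8 deposits of £5,400.00 at the end of each six-month period.
Periodic rate r = 0.132/2 per half-year; n is counted in half-years.
FV = PMT × [((1+r)^n − 1)/r] = 5,400 × [(1+r)^8 − 1] / r = £54,611.06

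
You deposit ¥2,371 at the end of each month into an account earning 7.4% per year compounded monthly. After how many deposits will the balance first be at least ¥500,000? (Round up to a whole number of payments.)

136 payments

Periodic rate r = 0.074/12 per month; n is counted in months.
Ordinary annuity FV: 500,000 = 2,371 × [((1+r)^n − 1)/r].
(1+r)^n = 1 + 500,000 × r / 2,371, so n = ln(1 + 500,000·r/2,371) / ln(1+r) = 135.51.
Round up to a whole number of payments: n = 136.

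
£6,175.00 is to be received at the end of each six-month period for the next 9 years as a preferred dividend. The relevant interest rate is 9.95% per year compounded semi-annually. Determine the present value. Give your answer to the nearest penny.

This is an ordinary annuity: 18 payments of £6,175.00 at the end of each six-month period.
Periodic rate r = 0.0995/2 per half-year; n is counted in half-years.
PV = PMT × [(1 − (1+r)^−n)/r] = 6,175 × [1 − (1+r)^−18] / r = £72,324.39

£72,324.39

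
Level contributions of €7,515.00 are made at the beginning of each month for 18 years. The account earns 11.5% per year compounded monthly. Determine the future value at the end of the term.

This is an annuity due: 216 deposits of €7,515.00 at the beginning of each month.
Periodic rate r = 0.115/12 per month; n is counted in months.
FV = PMT × [((1+r)^n − 1)/r] × (1+r) = 7,515 × [(1+r)^216 − 1] / r × (1+r) = €5,420,773.97

€5,420,773.97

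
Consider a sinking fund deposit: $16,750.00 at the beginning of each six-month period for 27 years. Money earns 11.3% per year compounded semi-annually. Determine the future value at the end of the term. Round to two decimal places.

$5,779,197.26

This is an annuity due: 54 deposits of $16,750.00 at the beginning of each six-month period.
Periodic rate r = 0.113/2 per half-year; n is counted in half-years.
FV = PMT × [((1+r)^n − 1)/r] × (1+r) = 16,750 × [(1+r)^54 − 1] / r × (1+r) = $5,779,197.26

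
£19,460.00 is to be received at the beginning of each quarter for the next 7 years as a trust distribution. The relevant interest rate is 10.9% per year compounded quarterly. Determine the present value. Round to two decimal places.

£388,030.97

This is an annuity due: 28 payments of £19,460.00 at the beginning of each quarter.
Periodic rate r = 0.109/4 per quarter; n is counted in quarters.
PV = PMT × [(1 − (1+r)^−n)/r] × (1+r) = 19,460 × [1 − (1+r)^−28] / r × (1+r) = £388,030.97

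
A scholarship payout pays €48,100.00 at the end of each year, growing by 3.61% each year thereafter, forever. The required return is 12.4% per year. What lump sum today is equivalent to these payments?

Periodic rate r = 0.124 per year.
Growing perpetuity (Gordon): PV = PMT₁ / (r − g) = 48,100 / (r − 0.0361) = €547,212.74.

€547,212.74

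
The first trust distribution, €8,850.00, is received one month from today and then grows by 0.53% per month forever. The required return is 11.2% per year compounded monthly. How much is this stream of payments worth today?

€2,194,214.88

Periodic rate r = 0.112/12 per month.
Growing perpetuity (Gordon): PV = PMT₁ / (r − g) = 8,850 / (r − 0.0053) = €2,194,214.88.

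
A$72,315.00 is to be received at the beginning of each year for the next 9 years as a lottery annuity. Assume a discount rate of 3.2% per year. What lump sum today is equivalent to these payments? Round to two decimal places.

A$575,688.36

This is an annuity due: 9 payments of A$72,315.00 at the beginning of each year.
Periodic rate r = 0.032 per year.
PV = PMT × [(1 − (1+r)^−n)/r] × (1+r) = 72,315 × [1 − (1+r)^−9] / r × (1+r) = A$575,688.36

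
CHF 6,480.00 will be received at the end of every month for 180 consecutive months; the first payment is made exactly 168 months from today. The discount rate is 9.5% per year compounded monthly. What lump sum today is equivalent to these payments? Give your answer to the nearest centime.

Ordinary annuity of 180 payments, first payment at period 168.
Periodic rate r = 0.095/12 per month; n is counted in months.
The ordinary-annuity PV formula values the stream one period before the first payment (period 167); discount that back 167 periods:
PV₀ = 6,480 × [1 − (1+r)^−180] / r × (1+r)^−167 = CHF 166,290.87

CHF 166,290.87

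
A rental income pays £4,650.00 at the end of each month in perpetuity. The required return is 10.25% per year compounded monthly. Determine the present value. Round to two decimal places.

£544,390.24

Periodic rate r = 0.1025/12 per month.
Level perpetuity: PV = PMT / r = 4,650 / (0.1025/12) = £544,390.24.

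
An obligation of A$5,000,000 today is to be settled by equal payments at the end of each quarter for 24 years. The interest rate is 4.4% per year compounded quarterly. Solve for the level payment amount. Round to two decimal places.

Level ordinary annuity; solve PV = PMT × [(1 − (1+r)^−n)/r] for PMT.
Periodic rate r = 0.044/4 per quarter; n is counted in quarters.
With n = 96: PMT = 5,000,000 / ([(1 − (1+r)^−n)/r]) = A$84,596.62

A$84,596.62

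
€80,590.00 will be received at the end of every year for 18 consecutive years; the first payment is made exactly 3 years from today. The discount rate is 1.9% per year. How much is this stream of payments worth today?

Ordinary annuity of 18 payments, first payment at period 3.
Periodic rate r = 0.019 per year.
The ordinary-annuity PV formula values the stream one period before the first payment (period 2); discount that back 2 periods:
PV₀ = 80,590 × [1 − (1+r)^−18] / r × (1+r)^−2 = €1,173,867.72

€1,173,867.72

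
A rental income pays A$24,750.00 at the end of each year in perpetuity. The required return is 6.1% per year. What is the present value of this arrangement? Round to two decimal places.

Periodic rate r = 0.061 per year.
Level perpetuity: PV = PMT / r = 24,750 / (0.061) = A$405,737.70.

A$405,737.70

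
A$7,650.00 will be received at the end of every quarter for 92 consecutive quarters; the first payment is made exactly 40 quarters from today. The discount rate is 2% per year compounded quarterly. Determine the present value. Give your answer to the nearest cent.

A$463,504.38

Ordinary annuity of 92 payments, first payment at period 40.
Periodic rate r = 0.02/4 per quarter; n is counted in quarters.
The ordinary-annuity PV formula values the stream one period before the first payment (period 39); discount that back 39 periods:
PV₀ = 7,650 × [1 − (1+r)^−92] / r × (1+r)^−39 = A$463,504.38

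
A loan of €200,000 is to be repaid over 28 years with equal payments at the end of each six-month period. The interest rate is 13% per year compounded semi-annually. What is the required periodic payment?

€13,393.85

Level ordinary annuity; solve PV = PMT × [(1 − (1+r)^−n)/r] for PMT.
Periodic rate r = 0.13/2 per half-year; n is counted in half-years.
With n = 56: PMT = 200,000 / ([(1 − (1+r)^−n)/r]) = €13,393.85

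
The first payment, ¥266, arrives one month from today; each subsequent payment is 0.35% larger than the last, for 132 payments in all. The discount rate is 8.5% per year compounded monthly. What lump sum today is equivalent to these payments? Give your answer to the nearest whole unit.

Periodic rate r = 0.085/12 per month; n is counted in months.
Growing ordinary annuity: PV = PMT₁ × [1 − ((1+g)/(1+r))^n] / (r − g) = 266 × [1 − ((1+0.0035)/(1+r))^132] / (r − 0.0035) = ¥27,861.

¥27,861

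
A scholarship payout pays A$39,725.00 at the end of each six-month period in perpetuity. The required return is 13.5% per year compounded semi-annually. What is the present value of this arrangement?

A$588,518.52

Periodic rate r = 0.135/2 per half-year.
Level perpetuity: PV = PMT / r = 39,725 / (0.135/2) = A$588,518.52.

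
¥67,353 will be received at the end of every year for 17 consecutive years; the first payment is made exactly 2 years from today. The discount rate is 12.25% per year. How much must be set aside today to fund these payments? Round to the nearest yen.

Ordinary annuity of 17 payments, first payment at period 2.
Periodic rate r = 0.1225 per year.
The ordinary-annuity PV formula values the stream one period before the first payment (period 1); discount that back 1 periods:
PV₀ = 67,353 × [1 − (1+r)^−17] / r × (1+r)^−1 = ¥421,132

¥421,132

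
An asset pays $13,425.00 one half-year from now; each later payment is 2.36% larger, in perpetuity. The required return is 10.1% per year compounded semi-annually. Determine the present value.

Periodic rate r = 0.101/2 per half-year.
Growing perpetuity (Gordon): PV = PMT₁ / (r − g) = 13,425 / (r − 0.0236) = $499,070.63.

$499,070.63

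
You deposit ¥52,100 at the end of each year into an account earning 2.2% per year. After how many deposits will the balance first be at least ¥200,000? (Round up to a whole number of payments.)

Periodic rate r = 0.022 per year.
Ordinary annuity FV: 200,000 = 52,100 × [((1+r)^n − 1)/r].
(1+r)^n = 1 + 200,000 × r / 52,100, so n = ln(1 + 200,000·r/52,100) / ln(1+r) = 3.73.
Round up to a whole number of payments: n = 4.

4 payments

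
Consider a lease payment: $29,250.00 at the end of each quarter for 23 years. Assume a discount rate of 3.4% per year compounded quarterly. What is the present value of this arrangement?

This is an ordinary annuity: 92 payments of $29,250.00 at the end of each quarter.
Periodic rate r = 0.034/4 per quarter; n is counted in quarters.
PV = PMT × [(1 − (1+r)^−n)/r] = 29,250 × [1 − (1+r)^−92] / r = $1,861,660.90

$1,861,660.90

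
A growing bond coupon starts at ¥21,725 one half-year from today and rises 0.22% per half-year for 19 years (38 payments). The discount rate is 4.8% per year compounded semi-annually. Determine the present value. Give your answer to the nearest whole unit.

Periodic rate r = 0.048/2 per half-year; n is counted in half-years.
Growing ordinary annuity: PV = PMT₁ × [1 − ((1+g)/(1+r))^n] / (r − g) = 21,725 × [1 − ((1+0.0022)/(1+r))^38] / (r − 0.0022) = ¥556,641.

¥556,641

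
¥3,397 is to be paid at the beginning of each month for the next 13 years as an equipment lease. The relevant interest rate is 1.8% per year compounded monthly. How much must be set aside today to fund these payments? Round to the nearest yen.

¥472,890

This is an annuity due: 156 payments of ¥3,397 at the beginning of each month.
Periodic rate r = 0.018/12 per month; n is counted in months.
PV = PMT × [(1 − (1+r)^−n)/r] × (1+r) = 3,397 × [1 − (1+r)^−156] / r × (1+r) = ¥472,890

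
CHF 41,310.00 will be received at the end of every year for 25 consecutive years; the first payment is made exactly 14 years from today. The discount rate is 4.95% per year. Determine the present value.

CHF 312,244.85

Ordinary annuity of 25 payments, first payment at period 14.
Periodic rate r = 0.0495 per year.
The ordinary-annuity PV formula values the stream one period before the first payment (period 13); discount that back 13 periods:
PV₀ = 41,310 × [1 − (1+r)^−25] / r × (1+r)^−13 = CHF 312,244.85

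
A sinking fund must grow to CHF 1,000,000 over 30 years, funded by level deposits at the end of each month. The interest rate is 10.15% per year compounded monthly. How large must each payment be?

Level ordinary annuity; solve FV = PMT × [((1+r)^n − 1)/r] for PMT.
Periodic rate r = 0.1015/12 per month; n is counted in months.
With n = 360: PMT = 1,000,000 / ([((1+r)^n − 1)/r]) = CHF 428.43

CHF 428.43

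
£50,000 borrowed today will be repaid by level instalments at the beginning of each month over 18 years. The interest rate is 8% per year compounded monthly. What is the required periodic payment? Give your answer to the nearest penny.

Level annuity due; solve PV = PMT × [(1 − (1+r)^−n)/r] × (1+r) for PMT.
Periodic rate r = 0.08/12 per month; n is counted in months.
With n = 216: PMT = 50,000 / ([(1 − (1+r)^−n)/r] × (1+r)) = £434.58

£434.58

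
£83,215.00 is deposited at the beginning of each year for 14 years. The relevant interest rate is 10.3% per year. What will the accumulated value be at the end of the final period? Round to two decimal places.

£2,624,453.14

This is an annuity due: 14 deposits of £83,215.00 at the beginning of each year.
Periodic rate r = 0.103 per year.
FV = PMT × [((1+r)^n − 1)/r] × (1+r) = 83,215 × [(1+r)^14 − 1] / r × (1+r) = £2,624,453.14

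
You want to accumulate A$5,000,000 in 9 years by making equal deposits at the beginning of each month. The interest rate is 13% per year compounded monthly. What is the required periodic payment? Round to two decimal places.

A$24,337.61

Level annuity due; solve FV = PMT × [((1+r)^n − 1)/r] × (1+r) for PMT.
Periodic rate r = 0.13/12 per month; n is counted in months.
With n = 108: PMT = 5,000,000 / ([((1+r)^n − 1)/r] × (1+r)) = A$24,337.61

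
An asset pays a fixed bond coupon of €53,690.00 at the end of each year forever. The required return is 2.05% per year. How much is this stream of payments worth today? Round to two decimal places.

€2,619,024.39

Periodic rate r = 0.0205 per year.
Level perpetuity: PV = PMT / r = 53,690 / (0.0205) = €2,619,024.39.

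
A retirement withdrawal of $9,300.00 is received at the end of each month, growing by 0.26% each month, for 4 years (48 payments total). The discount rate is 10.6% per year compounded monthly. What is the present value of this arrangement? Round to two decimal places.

Periodic rate r = 0.106/12 per month; n is counted in months.
Growing ordinary annuity: PV = PMT₁ × [1 − ((1+g)/(1+r))^n] / (r − g) = 9,300 × [1 − ((1+0.0026)/(1+r))^48] / (r − 0.0026) = $383,927.28.

$383,927.28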